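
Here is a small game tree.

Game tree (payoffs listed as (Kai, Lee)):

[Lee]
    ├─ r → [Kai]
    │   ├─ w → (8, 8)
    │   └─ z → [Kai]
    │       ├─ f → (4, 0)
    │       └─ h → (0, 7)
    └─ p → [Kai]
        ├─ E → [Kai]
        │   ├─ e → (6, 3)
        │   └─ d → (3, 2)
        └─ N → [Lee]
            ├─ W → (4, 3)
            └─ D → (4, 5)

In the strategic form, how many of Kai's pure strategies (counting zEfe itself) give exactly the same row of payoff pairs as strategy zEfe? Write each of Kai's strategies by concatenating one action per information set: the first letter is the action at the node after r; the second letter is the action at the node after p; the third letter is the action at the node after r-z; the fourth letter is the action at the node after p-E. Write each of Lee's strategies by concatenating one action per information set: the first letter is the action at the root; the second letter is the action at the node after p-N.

Row for zEfe (columns rW, rD, pW, pD): (4,0) (4,0) (6,3) (6,3).
Every one of Kai's information sets is on the play path for some reply by Lee when Kai follows zEfe.
Changing the action at any of them therefore changes at least one column, so only zEfe itself gives this row.

1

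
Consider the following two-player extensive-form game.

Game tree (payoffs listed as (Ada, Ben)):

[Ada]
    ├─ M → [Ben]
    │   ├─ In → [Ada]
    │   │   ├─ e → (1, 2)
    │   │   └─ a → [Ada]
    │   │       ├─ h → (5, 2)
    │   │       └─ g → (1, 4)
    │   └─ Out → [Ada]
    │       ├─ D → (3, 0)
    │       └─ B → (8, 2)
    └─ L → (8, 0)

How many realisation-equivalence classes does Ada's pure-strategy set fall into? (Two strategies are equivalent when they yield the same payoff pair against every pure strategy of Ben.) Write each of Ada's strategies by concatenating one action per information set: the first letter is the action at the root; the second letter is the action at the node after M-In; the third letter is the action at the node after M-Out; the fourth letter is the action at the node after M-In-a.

7

Ada has 16 pure strategies: MeDh, MeDg, MeBh, MeBg, MaDh, MaDg, MaBh, MaBg, LeDh, LeDg, LeBh, LeBg, LaDh, LaDg, LaBh, LaBg. Columns: In, Out.
{MeDh, MeDg} → row (1,2) (3,0)
{MeBh, MeBg} → row (1,2) (8,2)
{MaDh} → row (5,2) (3,0)
{MaDg} → row (1,4) (3,0)
{MaBh} → row (5,2) (8,2)
{MaBg} → row (1,4) (8,2)
{LeDh, LeDg, LeBh, LeBg, LaDh, LaDg, LaBh, LaBg} → row (8,0) (8,0)
That's 7 distinct rows out of 16 strategies.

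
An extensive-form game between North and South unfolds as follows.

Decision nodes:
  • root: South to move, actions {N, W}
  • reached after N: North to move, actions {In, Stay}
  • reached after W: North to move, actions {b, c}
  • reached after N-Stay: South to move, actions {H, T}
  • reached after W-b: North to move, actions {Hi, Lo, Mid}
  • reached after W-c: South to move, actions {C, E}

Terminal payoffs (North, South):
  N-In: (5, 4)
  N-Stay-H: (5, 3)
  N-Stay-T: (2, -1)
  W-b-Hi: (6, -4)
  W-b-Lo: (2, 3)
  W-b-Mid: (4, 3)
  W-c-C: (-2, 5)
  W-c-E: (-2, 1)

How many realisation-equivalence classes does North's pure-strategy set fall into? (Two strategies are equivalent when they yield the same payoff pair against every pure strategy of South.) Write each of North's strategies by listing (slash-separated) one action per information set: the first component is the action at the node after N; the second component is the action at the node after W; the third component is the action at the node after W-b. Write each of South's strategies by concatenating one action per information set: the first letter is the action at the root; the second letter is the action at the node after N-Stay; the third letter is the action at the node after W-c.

8

North has 12 pure strategies: In/b/Hi, In/b/Lo, In/b/Mid, In/c/Hi, In/c/Lo, In/c/Mid, Stay/b/Hi, Stay/b/Lo, Stay/b/Mid, Stay/c/Hi, Stay/c/Lo, Stay/c/Mid. Columns: NHC, NHE, NTC, NTE, WHC, WHE, WTC, WTE.
{In/b/Hi} → row (5,4) (5,4) (5,4) (5,4) (6,-4) (6,-4) (6,-4) (6,-4)
{In/b/Lo} → row (5,4) (5,4) (5,4) (5,4) (2,3) (2,3) (2,3) (2,3)
{In/b/Mid} → row (5,4) (5,4) (5,4) (5,4) (4,3) (4,3) (4,3) (4,3)
{In/c/Hi, In/c/Lo, In/c/Mid} → row (5,4) (5,4) (5,4) (5,4) (-2,5) (-2,1) (-2,5) (-2,1)
{Stay/b/Hi} → row (5,3) (5,3) (2,-1) (2,-1) (6,-4) (6,-4) (6,-4) (6,-4)
{Stay/b/Lo} → row (5,3) (5,3) (2,-1) (2,-1) (2,3) (2,3) (2,3) (2,3)
{Stay/b/Mid} → row (5,3) (5,3) (2,-1) (2,-1) (4,3) (4,3) (4,3) (4,3)
{Stay/c/Hi, Stay/c/Lo, Stay/c/Mid} → row (5,3) (5,3) (2,-1) (2,-1) (-2,5) (-2,1) (-2,5) (-2,1)
That's 8 distinct rows out of 12 strategies.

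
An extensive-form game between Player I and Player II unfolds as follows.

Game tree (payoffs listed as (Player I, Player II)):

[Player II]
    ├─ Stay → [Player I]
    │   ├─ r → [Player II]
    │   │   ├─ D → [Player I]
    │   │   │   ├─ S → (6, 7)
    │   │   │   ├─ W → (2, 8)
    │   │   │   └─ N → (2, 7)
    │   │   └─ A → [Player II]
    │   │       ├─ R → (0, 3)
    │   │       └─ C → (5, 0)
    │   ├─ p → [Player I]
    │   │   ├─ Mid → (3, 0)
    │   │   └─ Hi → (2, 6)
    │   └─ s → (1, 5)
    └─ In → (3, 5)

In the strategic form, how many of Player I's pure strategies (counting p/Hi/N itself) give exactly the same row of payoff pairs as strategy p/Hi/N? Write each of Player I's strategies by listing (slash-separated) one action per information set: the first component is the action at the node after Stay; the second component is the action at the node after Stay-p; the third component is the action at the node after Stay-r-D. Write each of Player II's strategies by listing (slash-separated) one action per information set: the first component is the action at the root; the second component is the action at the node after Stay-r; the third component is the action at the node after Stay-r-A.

3

Row for p/Hi/N (columns Stay/D/R, Stay/D/C, Stay/A/R, Stay/A/C, In/D/R, In/D/C, In/A/R, In/A/C): (2,6) (2,6) (2,6) (2,6) (3,5) (3,5) (3,5) (3,5).
Under p/Hi/N, Player I's choice at the node after Stay-r-D can never be reached regardless of what Player II does, so varying those choices leaves every outcome unchanged.
Holding the reachable choices fixed and varying the unreachable one freely already gives 3 equivalent strategies.
No other strategy reproduces this row, so those 3 are the full class: p/Hi/S, p/Hi/W, p/Hi/N.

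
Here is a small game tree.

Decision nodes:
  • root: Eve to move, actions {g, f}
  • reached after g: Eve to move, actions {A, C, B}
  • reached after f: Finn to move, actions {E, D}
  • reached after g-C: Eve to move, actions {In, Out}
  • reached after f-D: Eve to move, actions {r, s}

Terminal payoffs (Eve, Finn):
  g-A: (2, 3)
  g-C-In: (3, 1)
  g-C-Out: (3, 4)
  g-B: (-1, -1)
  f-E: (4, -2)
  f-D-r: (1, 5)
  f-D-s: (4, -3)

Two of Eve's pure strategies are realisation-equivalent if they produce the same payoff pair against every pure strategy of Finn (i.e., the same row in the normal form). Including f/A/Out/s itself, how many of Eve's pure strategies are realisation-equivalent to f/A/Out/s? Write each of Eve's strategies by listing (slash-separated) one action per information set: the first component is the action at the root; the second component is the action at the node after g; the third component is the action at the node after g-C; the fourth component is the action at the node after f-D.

Row for f/A/Out/s (columns E, D): (4,-2) (4,-3).
Under f/A/Out/s, Eve's choice at the node after g and at the node after g-C can never be reached regardless of what Finn does, so varying those choices leaves every outcome unchanged.
Holding the reachable choices fixed and varying the unreachable ones freely already gives 3 × 2 = 6 equivalent strategies.
No other strategy reproduces this row, so those 6 are the full class: f/A/In/s, f/A/Out/s, f/C/In/s, f/C/Out/s, f/B/In/s, f/B/Out/s.

6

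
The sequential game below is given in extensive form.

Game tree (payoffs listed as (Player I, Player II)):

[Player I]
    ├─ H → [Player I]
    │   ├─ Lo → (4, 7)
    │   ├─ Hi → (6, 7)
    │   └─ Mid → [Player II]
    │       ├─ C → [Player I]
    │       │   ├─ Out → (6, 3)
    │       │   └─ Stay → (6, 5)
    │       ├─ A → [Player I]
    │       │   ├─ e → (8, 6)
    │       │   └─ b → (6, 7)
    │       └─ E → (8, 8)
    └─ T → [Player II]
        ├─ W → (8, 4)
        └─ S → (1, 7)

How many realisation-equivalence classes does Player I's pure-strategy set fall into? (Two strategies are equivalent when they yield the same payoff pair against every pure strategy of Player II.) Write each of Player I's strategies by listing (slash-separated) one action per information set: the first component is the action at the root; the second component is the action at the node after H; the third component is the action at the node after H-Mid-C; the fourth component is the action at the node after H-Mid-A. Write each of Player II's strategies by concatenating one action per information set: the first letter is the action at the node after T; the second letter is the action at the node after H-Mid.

Player I has 24 pure strategies: H/Lo/Out/e, H/Lo/Out/b, H/Lo/Stay/e, H/Lo/Stay/b, H/Hi/Out/e, H/Hi/Out/b, H/Hi/Stay/e, H/Hi/Stay/b, H/Mid/Out/e, H/Mid/Out/b, H/Mid/Stay/e, H/Mid/Stay/b, T/Lo/Out/e, T/Lo/Out/b, T/Lo/Stay/e, T/Lo/Stay/b, T/Hi/Out/e, T/Hi/Out/b, T/Hi/Stay/e, T/Hi/Stay/b, T/Mid/Out/e, T/Mid/Out/b, T/Mid/Stay/e, T/Mid/Stay/b. Columns: WC, WA, WE, SC, SA, SE.
{H/Lo/Out/e, H/Lo/Out/b, H/Lo/Stay/e, H/Lo/Stay/b} → row (4,7) (4,7) (4,7) (4,7) (4,7) (4,7)
{H/Hi/Out/e, H/Hi/Out/b, H/Hi/Stay/e, H/Hi/Stay/b} → row (6,7) (6,7) (6,7) (6,7) (6,7) (6,7)
{H/Mid/Out/e} → row (6,3) (8,6) (8,8) (6,3) (8,6) (8,8)
{H/Mid/Out/b} → row (6,3) (6,7) (8,8) (6,3) (6,7) (8,8)
{H/Mid/Stay/e} → row (6,5) (8,6) (8,8) (6,5) (8,6) (8,8)
{H/Mid/Stay/b} → row (6,5) (6,7) (8,8) (6,5) (6,7) (8,8)
{T/Lo/Out/e, T/Lo/Out/b, T/Lo/Stay/e, T/Lo/Stay/b, T/Hi/Out/e, T/Hi/Out/b, T/Hi/Stay/e, T/Hi/Stay/b, T/Mid/Out/e, T/Mid/Out/b, T/Mid/Stay/e, T/Mid/Stay/b} → row (8,4) (8,4) (8,4) (1,7) (1,7) (1,7)
That's 7 distinct rows out of 24 strategies.

7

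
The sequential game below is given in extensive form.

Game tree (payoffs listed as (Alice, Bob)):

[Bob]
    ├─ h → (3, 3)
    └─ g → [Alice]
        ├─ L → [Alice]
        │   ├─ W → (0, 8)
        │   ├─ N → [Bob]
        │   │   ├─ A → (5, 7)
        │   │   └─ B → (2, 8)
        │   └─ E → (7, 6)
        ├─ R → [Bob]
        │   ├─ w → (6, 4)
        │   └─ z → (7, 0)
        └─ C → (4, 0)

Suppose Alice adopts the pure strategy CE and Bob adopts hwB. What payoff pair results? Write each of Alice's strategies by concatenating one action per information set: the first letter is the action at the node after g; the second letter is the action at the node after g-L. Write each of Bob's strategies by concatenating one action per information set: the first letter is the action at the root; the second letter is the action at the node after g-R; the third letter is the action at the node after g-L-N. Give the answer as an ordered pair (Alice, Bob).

Trace the play path from the root:
  Bob plays h
→ terminal payoff (3, 3).
(Alice's choice at the node after g is never reached on this path, so it doesn't affect the outcome.)

(3, 3)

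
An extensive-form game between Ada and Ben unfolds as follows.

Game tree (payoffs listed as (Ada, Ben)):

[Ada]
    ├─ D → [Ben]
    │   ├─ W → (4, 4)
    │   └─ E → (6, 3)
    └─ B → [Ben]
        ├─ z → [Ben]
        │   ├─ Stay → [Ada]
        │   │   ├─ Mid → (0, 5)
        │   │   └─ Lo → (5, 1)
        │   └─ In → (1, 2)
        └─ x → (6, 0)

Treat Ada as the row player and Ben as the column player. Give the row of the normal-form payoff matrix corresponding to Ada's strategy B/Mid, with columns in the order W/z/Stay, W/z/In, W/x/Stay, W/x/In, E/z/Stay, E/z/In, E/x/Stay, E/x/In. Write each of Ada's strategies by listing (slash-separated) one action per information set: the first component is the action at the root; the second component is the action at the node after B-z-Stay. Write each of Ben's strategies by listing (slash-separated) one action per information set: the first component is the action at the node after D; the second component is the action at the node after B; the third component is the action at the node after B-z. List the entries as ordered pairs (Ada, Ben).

(0,5) (1,2) (6,0) (6,0) (0,5) (1,2) (6,0) (6,0)

vs W/z/Stay: Ada plays B → Ben plays z at [B] → Ben plays Stay at [B-z] → Ada plays Mid at [B-z-Stay] → (0, 5)
vs W/z/In: Ada plays B → Ben plays z at [B] → Ben plays In at [B-z] → (1, 2)
vs W/x/Stay: Ada plays B → Ben plays x at [B] → (6, 0)
vs W/x/In: Ada plays B → Ben plays x at [B] → (6, 0)
vs E/z/Stay: Ada plays B → Ben plays z at [B] → Ben plays Stay at [B-z] → Ada plays Mid at [B-z-Stay] → (0, 5)
vs E/z/In: Ada plays B → Ben plays z at [B] → Ben plays In at [B-z] → (1, 2)
vs E/x/Stay: Ada plays B → Ben plays x at [B] → (6, 0)
vs E/x/In: Ada plays B → Ben plays x at [B] → (6, 0)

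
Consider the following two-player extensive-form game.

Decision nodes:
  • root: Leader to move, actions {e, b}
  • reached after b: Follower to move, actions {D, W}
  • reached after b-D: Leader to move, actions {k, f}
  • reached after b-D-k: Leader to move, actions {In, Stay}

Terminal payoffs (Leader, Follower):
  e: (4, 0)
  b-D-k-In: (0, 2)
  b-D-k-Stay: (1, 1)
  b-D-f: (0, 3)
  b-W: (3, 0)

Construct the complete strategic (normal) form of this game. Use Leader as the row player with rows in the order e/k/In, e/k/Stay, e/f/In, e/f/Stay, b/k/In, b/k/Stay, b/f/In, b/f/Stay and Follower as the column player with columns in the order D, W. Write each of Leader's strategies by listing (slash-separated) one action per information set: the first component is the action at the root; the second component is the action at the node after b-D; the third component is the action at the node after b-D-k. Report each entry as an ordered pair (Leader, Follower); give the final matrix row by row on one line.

Row e/k/In: D→(4,0), W→(4,0)
Row e/k/Stay: D→(4,0), W→(4,0)
Row e/f/In: D→(4,0), W→(4,0)
Row e/f/Stay: D→(4,0), W→(4,0)
Row b/k/In: D→(0,2), W→(3,0)
Row b/k/Stay: D→(1,1), W→(3,0)
Row b/f/In: D→(0,3), W→(3,0)
Row b/f/Stay: D→(0,3), W→(3,0)

e/k/In: (4,0) (4,0) | e/k/Stay: (4,0) (4,0) | e/f/In: (4,0) (4,0) | e/f/Stay: (4,0) (4,0) | b/k/In: (0,2) (3,0) | b/k/Stay: (1,1) (3,0) | b/f/In: (0,3) (3,0) | b/f/Stay: (0,3) (3,0)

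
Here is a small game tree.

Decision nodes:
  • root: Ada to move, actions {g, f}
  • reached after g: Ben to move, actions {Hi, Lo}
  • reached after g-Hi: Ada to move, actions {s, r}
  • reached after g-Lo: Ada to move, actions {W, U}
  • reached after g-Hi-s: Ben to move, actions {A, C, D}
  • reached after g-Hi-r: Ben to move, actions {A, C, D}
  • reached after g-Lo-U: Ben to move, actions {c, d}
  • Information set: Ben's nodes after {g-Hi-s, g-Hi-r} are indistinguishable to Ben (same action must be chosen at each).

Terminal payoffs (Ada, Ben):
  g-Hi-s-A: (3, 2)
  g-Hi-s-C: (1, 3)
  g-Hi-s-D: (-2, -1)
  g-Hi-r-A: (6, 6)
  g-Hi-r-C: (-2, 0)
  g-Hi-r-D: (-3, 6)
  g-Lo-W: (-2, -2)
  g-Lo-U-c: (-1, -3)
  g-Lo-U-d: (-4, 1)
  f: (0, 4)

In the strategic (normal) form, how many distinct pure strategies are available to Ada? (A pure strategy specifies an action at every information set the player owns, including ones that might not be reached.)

Ada owns the root with actions {g, f} — two choices.
Ada owns the node after g-Hi with actions {s, r} — two choices.
Ada owns the node after g-Lo with actions {W, U} — two choices.
A pure strategy fixes one action at each information set independently, so the count is the product 2 × 2 × 2 = 8.

8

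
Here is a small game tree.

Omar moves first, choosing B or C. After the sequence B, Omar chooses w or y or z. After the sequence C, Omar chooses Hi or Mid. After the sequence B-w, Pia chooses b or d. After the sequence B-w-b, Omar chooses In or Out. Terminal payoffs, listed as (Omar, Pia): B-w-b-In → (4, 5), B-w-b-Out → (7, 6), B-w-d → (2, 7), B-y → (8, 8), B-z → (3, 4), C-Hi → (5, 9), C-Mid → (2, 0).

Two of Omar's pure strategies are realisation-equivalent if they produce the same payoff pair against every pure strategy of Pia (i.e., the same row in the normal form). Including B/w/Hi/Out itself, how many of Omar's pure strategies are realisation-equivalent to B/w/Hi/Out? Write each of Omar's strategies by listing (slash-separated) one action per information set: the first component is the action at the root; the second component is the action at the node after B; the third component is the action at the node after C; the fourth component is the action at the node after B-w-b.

Row for B/w/Hi/Out (columns b, d): (7,6) (2,7).
Under B/w/Hi/Out, Omar's choice at the node after C can never be reached regardless of what Pia does, so varying those choices leaves every outcome unchanged.
Holding the reachable choices fixed and varying the unreachable one freely already gives 2 equivalent strategies.
No other strategy reproduces this row, so those 2 are the full class: B/w/Hi/Out, B/w/Mid/Out.

2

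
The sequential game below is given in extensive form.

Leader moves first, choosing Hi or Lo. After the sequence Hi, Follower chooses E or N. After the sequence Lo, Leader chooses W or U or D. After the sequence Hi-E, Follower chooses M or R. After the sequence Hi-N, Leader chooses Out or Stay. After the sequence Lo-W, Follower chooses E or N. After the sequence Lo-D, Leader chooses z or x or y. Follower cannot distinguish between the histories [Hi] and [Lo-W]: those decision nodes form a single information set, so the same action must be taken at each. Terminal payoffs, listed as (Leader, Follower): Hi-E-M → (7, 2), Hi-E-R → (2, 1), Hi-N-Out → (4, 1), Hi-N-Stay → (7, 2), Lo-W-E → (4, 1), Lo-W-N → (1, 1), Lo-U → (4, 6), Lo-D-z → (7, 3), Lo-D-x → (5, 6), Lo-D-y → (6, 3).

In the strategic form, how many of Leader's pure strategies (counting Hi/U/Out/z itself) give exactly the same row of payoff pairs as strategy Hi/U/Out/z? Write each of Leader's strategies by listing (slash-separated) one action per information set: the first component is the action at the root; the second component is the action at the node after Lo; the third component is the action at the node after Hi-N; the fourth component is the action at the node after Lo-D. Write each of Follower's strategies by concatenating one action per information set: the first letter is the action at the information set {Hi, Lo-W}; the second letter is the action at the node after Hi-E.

9

Row for Hi/U/Out/z (columns EM, ER, NM, NR): (7,2) (2,1) (4,1) (4,1).
Under Hi/U/Out/z, Leader's choice at the node after Lo and at the node after Lo-D can never be reached regardless of what Follower does, so varying those choices leaves every outcome unchanged.
Holding the reachable choices fixed and varying the unreachable ones freely already gives 3 × 3 = 9 equivalent strategies.
No other strategy reproduces this row, so those 9 are the full class: Hi/W/Out/z, Hi/W/Out/x, Hi/W/Out/y, Hi/U/Out/z, Hi/U/Out/x, Hi/U/Out/y, Hi/D/Out/z, Hi/D/Out/x, Hi/D/Out/y.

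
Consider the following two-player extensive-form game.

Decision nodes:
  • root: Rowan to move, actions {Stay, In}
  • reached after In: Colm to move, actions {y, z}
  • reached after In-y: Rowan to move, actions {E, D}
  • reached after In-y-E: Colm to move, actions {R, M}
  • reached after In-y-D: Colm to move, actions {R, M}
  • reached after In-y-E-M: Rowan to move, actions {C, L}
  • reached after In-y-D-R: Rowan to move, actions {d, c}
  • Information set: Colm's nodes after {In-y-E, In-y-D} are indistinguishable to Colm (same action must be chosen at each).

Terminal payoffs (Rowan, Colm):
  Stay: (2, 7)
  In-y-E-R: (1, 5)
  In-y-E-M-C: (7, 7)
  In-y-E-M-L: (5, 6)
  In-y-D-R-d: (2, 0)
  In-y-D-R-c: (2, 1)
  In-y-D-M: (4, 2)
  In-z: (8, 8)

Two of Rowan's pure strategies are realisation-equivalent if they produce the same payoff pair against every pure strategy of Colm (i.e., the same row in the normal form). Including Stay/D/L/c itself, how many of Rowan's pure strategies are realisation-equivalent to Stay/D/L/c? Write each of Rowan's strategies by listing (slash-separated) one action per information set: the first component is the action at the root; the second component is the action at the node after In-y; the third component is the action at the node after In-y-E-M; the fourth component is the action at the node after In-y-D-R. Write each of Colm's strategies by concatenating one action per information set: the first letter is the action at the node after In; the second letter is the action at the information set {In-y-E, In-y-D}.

8

Row for Stay/D/L/c (columns yR, yM, zR, zM): (2,7) (2,7) (2,7) (2,7).
Under Stay/D/L/c, Rowan's choice at the node after In-y and at the node after In-y-E-M and at the node after In-y-D-R can never be reached regardless of what Colm does, so varying those choices leaves every outcome unchanged.
Holding the reachable choices fixed and varying the unreachable ones freely already gives 2 × 2 × 2 = 8 equivalent strategies.
No other strategy reproduces this row, so those 8 are the full class: Stay/E/C/d, Stay/E/C/c, Stay/E/L/d, Stay/E/L/c, Stay/D/C/d, Stay/D/C/c, Stay/D/L/d, Stay/D/L/c.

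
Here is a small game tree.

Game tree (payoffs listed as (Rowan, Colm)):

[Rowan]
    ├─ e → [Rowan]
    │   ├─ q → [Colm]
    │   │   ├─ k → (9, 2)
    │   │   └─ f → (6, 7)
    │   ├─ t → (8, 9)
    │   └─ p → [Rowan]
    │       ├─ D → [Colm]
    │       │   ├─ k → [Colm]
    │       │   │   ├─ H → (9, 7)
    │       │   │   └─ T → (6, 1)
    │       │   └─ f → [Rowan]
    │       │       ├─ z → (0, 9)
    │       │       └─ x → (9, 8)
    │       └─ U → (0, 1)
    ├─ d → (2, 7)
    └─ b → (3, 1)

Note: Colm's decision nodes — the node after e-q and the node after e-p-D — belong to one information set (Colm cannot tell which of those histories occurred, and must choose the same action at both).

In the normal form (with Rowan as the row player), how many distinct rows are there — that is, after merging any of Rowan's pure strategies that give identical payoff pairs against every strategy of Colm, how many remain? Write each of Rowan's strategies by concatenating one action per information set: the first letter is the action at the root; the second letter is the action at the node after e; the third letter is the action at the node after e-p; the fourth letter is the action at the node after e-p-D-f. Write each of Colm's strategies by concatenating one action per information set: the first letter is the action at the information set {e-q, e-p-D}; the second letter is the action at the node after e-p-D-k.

7

Rowan has 36 pure strategies: eqDz, eqDx, eqUz, eqUx, etDz, etDx, etUz, etUx, epDz, epDx, epUz, epUx, dqDz, dqDx, dqUz, dqUx, dtDz, dtDx, dtUz, dtUx, dpDz, dpDx, dpUz, dpUx, bqDz, bqDx, bqUz, bqUx, btDz, btDx, btUz, btUx, bpDz, bpDx, bpUz, bpUx. Columns: kH, kT, fH, fT.
{eqDz, eqDx, eqUz, eqUx} → row (9,2) (9,2) (6,7) (6,7)
{etDz, etDx, etUz, etUx} → row (8,9) (8,9) (8,9) (8,9)
{epDz} → row (9,7) (6,1) (0,9) (0,9)
{epDx} → row (9,7) (6,1) (9,8) (9,8)
{epUz, epUx} → row (0,1) (0,1) (0,1) (0,1)
{dqDz, dqDx, dqUz, dqUx, dtDz, dtDx, dtUz, dtUx, dpDz, dpDx, dpUz, dpUx} → row (2,7) (2,7) (2,7) (2,7)
{bqDz, bqDx, bqUz, bqUx, btDz, btDx, btUz, btUx, bpDz, bpDx, bpUz, bpUx} → row (3,1) (3,1) (3,1) (3,1)
That's 7 distinct rows out of 36 strategies.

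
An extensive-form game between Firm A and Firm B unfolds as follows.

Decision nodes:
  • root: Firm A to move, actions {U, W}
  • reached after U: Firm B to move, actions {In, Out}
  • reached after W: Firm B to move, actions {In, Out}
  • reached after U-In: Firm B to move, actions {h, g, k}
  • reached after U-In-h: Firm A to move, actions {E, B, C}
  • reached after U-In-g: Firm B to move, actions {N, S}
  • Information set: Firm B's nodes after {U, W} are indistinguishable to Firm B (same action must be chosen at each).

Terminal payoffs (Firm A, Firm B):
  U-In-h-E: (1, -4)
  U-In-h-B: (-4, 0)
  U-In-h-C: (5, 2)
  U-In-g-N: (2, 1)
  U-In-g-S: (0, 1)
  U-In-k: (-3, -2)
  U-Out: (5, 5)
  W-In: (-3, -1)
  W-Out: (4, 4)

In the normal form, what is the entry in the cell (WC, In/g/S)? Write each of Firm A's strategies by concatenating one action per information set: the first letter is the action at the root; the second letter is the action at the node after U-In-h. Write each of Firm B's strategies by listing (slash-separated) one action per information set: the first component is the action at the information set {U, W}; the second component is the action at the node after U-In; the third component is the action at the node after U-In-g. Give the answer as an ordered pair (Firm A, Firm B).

(-3, -1)

Trace the play path from the root:
  Firm A plays W
  Firm B plays In at [W]
→ terminal payoff (-3, -1).
(Firm A's choice at the node after U-In-h is never reached on this path, so it doesn't affect the outcome.)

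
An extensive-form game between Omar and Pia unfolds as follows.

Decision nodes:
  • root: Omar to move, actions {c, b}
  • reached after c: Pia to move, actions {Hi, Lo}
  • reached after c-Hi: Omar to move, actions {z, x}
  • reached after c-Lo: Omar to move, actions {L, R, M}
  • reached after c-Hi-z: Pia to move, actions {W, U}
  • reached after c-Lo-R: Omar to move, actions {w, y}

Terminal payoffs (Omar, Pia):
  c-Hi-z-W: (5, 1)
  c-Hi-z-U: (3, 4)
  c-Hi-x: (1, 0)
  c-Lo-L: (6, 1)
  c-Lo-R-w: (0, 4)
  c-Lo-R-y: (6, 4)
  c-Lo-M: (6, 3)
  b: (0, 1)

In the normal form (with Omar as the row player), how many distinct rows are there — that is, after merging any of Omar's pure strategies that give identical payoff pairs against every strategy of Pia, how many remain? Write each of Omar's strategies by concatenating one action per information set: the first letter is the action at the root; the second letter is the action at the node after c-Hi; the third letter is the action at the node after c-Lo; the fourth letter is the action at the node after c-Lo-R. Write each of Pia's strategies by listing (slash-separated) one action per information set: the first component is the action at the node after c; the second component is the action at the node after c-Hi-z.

9

Omar has 24 pure strategies: czLw, czLy, czRw, czRy, czMw, czMy, cxLw, cxLy, cxRw, cxRy, cxMw, cxMy, bzLw, bzLy, bzRw, bzRy, bzMw, bzMy, bxLw, bxLy, bxRw, bxRy, bxMw, bxMy. Columns: Hi/W, Hi/U, Lo/W, Lo/U.
{czLw, czLy} → row (5,1) (3,4) (6,1) (6,1)
{czRw} → row (5,1) (3,4) (0,4) (0,4)
{czRy} → row (5,1) (3,4) (6,4) (6,4)
{czMw, czMy} → row (5,1) (3,4) (6,3) (6,3)
{cxLw, cxLy} → row (1,0) (1,0) (6,1) (6,1)
{cxRw} → row (1,0) (1,0) (0,4) (0,4)
{cxRy} → row (1,0) (1,0) (6,4) (6,4)
{cxMw, cxMy} → row (1,0) (1,0) (6,3) (6,3)
{bzLw, bzLy, bzRw, bzRy, bzMw, bzMy, bxLw, bxLy, bxRw, bxRy, bxMw, bxMy} → row (0,1) (0,1) (0,1) (0,1)
That's 9 distinct rows out of 24 strategies.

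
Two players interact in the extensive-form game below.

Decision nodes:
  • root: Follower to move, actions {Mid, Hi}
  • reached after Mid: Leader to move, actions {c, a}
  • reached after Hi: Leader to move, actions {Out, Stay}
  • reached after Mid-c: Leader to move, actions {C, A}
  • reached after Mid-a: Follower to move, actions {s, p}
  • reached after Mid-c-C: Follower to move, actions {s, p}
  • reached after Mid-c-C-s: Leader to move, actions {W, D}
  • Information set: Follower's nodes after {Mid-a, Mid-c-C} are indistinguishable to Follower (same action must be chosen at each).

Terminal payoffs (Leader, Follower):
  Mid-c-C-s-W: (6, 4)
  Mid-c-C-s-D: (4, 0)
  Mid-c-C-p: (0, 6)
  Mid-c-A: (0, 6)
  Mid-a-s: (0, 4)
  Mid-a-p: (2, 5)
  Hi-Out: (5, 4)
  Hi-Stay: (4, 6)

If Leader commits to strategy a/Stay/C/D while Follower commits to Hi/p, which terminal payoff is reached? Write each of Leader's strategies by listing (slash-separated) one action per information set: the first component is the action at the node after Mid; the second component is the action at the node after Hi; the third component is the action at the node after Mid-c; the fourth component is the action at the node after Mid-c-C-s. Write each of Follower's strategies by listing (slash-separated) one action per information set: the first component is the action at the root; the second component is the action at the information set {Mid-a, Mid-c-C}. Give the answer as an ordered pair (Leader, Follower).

(4, 6)

Trace the play path from the root:
  Follower plays Hi
  Leader plays Stay at [Hi]
→ terminal payoff (4, 6).
(Leader's choice at the node after Mid is never reached on this path, so it doesn't affect the outcome.)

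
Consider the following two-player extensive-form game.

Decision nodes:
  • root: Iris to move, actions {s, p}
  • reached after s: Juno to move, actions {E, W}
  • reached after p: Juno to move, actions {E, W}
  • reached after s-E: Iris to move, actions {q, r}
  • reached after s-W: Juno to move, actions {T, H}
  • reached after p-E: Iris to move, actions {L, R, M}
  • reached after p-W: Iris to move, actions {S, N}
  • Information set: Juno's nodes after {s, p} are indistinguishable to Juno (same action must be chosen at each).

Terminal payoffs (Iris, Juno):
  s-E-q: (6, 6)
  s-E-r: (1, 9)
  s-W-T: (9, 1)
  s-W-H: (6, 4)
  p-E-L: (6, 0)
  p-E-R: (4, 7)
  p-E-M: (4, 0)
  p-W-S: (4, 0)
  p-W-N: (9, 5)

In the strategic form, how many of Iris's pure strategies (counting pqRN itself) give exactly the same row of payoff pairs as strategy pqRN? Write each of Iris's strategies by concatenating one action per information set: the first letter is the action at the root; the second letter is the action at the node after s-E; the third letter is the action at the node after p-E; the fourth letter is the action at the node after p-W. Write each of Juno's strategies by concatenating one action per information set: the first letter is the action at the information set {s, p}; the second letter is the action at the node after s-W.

2

Row for pqRN (columns ET, EH, WT, WH): (4,7) (4,7) (9,5) (9,5).
Under pqRN, Iris's choice at the node after s-E can never be reached regardless of what Juno does, so varying those choices leaves every outcome unchanged.
Holding the reachable choices fixed and varying the unreachable one freely already gives 2 equivalent strategies.
No other strategy reproduces this row, so those 2 are the full class: pqRN, prRN.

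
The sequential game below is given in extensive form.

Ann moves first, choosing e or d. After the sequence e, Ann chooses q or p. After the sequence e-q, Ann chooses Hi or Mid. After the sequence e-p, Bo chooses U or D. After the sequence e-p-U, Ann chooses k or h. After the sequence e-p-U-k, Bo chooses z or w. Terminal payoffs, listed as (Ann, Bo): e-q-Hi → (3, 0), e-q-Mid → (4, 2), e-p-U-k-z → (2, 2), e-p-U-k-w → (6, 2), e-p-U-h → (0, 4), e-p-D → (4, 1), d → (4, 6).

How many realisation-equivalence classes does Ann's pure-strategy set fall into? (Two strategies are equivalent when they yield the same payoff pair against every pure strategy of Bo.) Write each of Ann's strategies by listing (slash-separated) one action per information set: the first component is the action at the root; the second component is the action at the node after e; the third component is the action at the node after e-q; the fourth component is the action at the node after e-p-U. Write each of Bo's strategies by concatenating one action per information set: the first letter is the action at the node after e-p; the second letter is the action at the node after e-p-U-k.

Ann has 16 pure strategies: e/q/Hi/k, e/q/Hi/h, e/q/Mid/k, e/q/Mid/h, e/p/Hi/k, e/p/Hi/h, e/p/Mid/k, e/p/Mid/h, d/q/Hi/k, d/q/Hi/h, d/q/Mid/k, d/q/Mid/h, d/p/Hi/k, d/p/Hi/h, d/p/Mid/k, d/p/Mid/h. Columns: Uz, Uw, Dz, Dw.
{e/q/Hi/k, e/q/Hi/h} → row (3,0) (3,0) (3,0) (3,0)
{e/q/Mid/k, e/q/Mid/h} → row (4,2) (4,2) (4,2) (4,2)
{e/p/Hi/k, e/p/Mid/k} → row (2,2) (6,2) (4,1) (4,1)
{e/p/Hi/h, e/p/Mid/h} → row (0,4) (0,4) (4,1) (4,1)
{d/q/Hi/k, d/q/Hi/h, d/q/Mid/k, d/q/Mid/h, d/p/Hi/k, d/p/Hi/h, d/p/Mid/k, d/p/Mid/h} → row (4,6) (4,6) (4,6) (4,6)
That's 5 distinct rows out of 16 strategies.

5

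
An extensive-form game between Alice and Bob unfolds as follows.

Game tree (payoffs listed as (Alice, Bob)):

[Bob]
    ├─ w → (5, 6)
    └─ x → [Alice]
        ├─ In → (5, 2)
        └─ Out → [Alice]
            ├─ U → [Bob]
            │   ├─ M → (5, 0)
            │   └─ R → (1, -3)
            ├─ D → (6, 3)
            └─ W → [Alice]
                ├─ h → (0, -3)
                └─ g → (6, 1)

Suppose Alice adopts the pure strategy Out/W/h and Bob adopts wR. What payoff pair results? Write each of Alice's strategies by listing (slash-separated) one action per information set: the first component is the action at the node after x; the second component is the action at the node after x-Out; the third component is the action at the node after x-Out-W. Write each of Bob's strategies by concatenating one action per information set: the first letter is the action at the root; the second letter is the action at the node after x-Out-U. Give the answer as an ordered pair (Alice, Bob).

(5, 6)

Trace the play path from the root:
  Bob plays w
→ terminal payoff (5, 6).
(Alice's choice at the node after x is never reached on this path, so it doesn't affect the outcome.)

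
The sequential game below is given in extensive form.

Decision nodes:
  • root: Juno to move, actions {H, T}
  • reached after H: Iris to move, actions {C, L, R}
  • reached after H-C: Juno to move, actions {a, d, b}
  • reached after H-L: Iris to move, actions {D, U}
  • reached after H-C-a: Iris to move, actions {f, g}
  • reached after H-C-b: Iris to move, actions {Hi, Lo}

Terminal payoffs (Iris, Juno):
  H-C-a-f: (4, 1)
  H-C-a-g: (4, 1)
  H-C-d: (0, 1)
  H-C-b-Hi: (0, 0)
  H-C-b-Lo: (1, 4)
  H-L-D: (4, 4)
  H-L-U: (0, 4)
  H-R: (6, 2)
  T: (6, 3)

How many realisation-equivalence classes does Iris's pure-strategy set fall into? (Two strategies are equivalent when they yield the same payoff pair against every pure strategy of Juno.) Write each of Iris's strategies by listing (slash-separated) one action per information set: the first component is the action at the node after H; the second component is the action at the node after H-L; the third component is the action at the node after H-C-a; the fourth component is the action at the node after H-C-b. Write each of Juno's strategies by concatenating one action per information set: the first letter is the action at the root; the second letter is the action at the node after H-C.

Iris has 24 pure strategies: C/D/f/Hi, C/D/f/Lo, C/D/g/Hi, C/D/g/Lo, C/U/f/Hi, C/U/f/Lo, C/U/g/Hi, C/U/g/Lo, L/D/f/Hi, L/D/f/Lo, L/D/g/Hi, L/D/g/Lo, L/U/f/Hi, L/U/f/Lo, L/U/g/Hi, L/U/g/Lo, R/D/f/Hi, R/D/f/Lo, R/D/g/Hi, R/D/g/Lo, R/U/f/Hi, R/U/f/Lo, R/U/g/Hi, R/U/g/Lo. Columns: Ha, Hd, Hb, Ta, Td, Tb.
{C/D/f/Hi, C/D/g/Hi, C/U/f/Hi, C/U/g/Hi} → row (4,1) (0,1) (0,0) (6,3) (6,3) (6,3)
{C/D/f/Lo, C/D/g/Lo, C/U/f/Lo, C/U/g/Lo} → row (4,1) (0,1) (1,4) (6,3) (6,3) (6,3)
{L/D/f/Hi, L/D/f/Lo, L/D/g/Hi, L/D/g/Lo} → row (4,4) (4,4) (4,4) (6,3) (6,3) (6,3)
{L/U/f/Hi, L/U/f/Lo, L/U/g/Hi, L/U/g/Lo} → row (0,4) (0,4) (0,4) (6,3) (6,3) (6,3)
{R/D/f/Hi, R/D/f/Lo, R/D/g/Hi, R/D/g/Lo, R/U/f/Hi, R/U/f/Lo, R/U/g/Hi, R/U/g/Lo} → row (6,2) (6,2) (6,2) (6,3) (6,3) (6,3)
That's 5 distinct rows out of 24 strategies.

5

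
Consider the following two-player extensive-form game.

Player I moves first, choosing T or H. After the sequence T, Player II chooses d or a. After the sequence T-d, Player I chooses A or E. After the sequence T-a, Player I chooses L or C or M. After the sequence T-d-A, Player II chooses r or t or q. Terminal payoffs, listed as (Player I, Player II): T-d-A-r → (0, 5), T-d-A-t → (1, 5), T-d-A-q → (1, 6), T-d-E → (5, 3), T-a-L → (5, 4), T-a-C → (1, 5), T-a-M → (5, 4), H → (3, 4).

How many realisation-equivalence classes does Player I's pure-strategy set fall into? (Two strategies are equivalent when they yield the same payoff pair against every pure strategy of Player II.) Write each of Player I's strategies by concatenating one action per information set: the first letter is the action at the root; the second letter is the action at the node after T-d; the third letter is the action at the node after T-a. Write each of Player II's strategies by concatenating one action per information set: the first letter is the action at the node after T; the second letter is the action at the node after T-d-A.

5

Player I has 12 pure strategies: TAL, TAC, TAM, TEL, TEC, TEM, HAL, HAC, HAM, HEL, HEC, HEM. Columns: dr, dt, dq, ar, at, aq.
{TAL, TAM} → row (0,5) (1,5) (1,6) (5,4) (5,4) (5,4)
{TAC} → row (0,5) (1,5) (1,6) (1,5) (1,5) (1,5)
{TEL, TEM} → row (5,3) (5,3) (5,3) (5,4) (5,4) (5,4)
{TEC} → row (5,3) (5,3) (5,3) (1,5) (1,5) (1,5)
{HAL, HAC, HAM, HEL, HEC, HEM} → row (3,4) (3,4) (3,4) (3,4) (3,4) (3,4)
That's 5 distinct rows out of 12 strategies.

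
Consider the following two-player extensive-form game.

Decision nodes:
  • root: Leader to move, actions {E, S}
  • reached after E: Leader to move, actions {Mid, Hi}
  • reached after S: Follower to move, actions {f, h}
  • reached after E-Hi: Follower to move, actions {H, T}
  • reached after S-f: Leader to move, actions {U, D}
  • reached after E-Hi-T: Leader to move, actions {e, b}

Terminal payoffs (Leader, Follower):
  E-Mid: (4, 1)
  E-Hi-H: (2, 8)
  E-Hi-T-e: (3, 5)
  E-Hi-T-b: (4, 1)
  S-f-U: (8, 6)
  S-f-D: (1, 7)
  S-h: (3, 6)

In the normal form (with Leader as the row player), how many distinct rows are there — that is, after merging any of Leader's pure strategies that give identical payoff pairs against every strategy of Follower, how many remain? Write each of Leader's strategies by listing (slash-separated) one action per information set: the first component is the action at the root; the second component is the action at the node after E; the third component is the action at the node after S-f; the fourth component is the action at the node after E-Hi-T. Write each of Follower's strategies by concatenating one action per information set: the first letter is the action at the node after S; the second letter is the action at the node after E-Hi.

Leader has 16 pure strategies: E/Mid/U/e, E/Mid/U/b, E/Mid/D/e, E/Mid/D/b, E/Hi/U/e, E/Hi/U/b, E/Hi/D/e, E/Hi/D/b, S/Mid/U/e, S/Mid/U/b, S/Mid/D/e, S/Mid/D/b, S/Hi/U/e, S/Hi/U/b, S/Hi/D/e, S/Hi/D/b. Columns: fH, fT, hH, hT.
{E/Mid/U/e, E/Mid/U/b, E/Mid/D/e, E/Mid/D/b} → row (4,1) (4,1) (4,1) (4,1)
{E/Hi/U/e, E/Hi/D/e} → row (2,8) (3,5) (2,8) (3,5)
{E/Hi/U/b, E/Hi/D/b} → row (2,8) (4,1) (2,8) (4,1)
{S/Mid/U/e, S/Mid/U/b, S/Hi/U/e, S/Hi/U/b} → row (8,6) (8,6) (3,6) (3,6)
{S/Mid/D/e, S/Mid/D/b, S/Hi/D/e, S/Hi/D/b} → row (1,7) (1,7) (3,6) (3,6)
That's 5 distinct rows out of 16 strategies.

5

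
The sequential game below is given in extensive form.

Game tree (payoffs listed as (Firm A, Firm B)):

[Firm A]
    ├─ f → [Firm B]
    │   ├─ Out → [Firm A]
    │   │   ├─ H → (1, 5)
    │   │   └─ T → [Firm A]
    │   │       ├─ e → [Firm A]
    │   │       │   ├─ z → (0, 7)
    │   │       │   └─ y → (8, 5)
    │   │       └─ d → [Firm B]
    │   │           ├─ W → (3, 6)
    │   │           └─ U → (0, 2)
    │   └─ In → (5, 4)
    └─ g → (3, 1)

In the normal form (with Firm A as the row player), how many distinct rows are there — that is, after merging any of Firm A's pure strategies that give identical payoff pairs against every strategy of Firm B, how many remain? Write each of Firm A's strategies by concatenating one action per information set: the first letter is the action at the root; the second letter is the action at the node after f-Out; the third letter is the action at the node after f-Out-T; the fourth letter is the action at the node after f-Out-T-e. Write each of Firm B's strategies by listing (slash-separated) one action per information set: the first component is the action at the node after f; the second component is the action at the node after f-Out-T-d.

Firm A has 16 pure strategies: fHez, fHey, fHdz, fHdy, fTez, fTey, fTdz, fTdy, gHez, gHey, gHdz, gHdy, gTez, gTey, gTdz, gTdy. Columns: Out/W, Out/U, In/W, In/U.
{fHez, fHey, fHdz, fHdy} → row (1,5) (1,5) (5,4) (5,4)
{fTez} → row (0,7) (0,7) (5,4) (5,4)
{fTey} → row (8,5) (8,5) (5,4) (5,4)
{fTdz, fTdy} → row (3,6) (0,2) (5,4) (5,4)
{gHez, gHey, gHdz, gHdy, gTez, gTey, gTdz, gTdy} → row (3,1) (3,1) (3,1) (3,1)
That's 5 distinct rows out of 16 strategies.

5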